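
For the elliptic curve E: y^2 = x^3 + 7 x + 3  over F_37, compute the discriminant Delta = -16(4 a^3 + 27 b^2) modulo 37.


4 a^3 + 27 b^2 = 4*7^3 + 27*3^2 = 1372 + 243 = 1615
Delta = -16 * (1615) = -25840
Delta mod 37 = 23

Delta = 23 (mod 37)


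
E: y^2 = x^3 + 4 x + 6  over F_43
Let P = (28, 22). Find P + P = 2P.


Doubling: s = (3 x1^2 + a) / (2 y1)
s = (3*28^2 + 4) / (2*22) mod 43 = 34
x3 = s^2 - 2 x1 mod 43 = 34^2 - 2*28 = 25
y3 = s (x1 - x3) - y1 mod 43 = 34 * (28 - 25) - 22 = 37

2P = (25, 37)


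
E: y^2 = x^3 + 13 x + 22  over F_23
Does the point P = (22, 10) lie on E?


Check whether y^2 = x^3 + 13 x + 22 (mod 23) for (x, y) = (22, 10).
LHS: y^2 = 10^2 mod 23 = 8
RHS: x^3 + 13 x + 22 = 22^3 + 13*22 + 22 mod 23 = 8
LHS = RHS

Yes, on the curve


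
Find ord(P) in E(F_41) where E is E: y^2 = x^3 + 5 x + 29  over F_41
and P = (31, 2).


Compute successive multiples of P until we hit O:
  1P = (31, 2)
  2P = (30, 23)
  3P = (11, 29)
  4P = (4, 21)
  5P = (16, 33)
  6P = (40, 33)
  7P = (34, 15)
  8P = (13, 35)
  ... (continuing to 31P)
  31P = O

ord(P) = 31


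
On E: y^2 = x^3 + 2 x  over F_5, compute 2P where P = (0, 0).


k = 2 = 10_2 (binary, LSB first: 01)
Double-and-add from P = (0, 0):
  bit 0 = 0: acc unchanged = O
  bit 1 = 1: acc = O + O = O

2P = O


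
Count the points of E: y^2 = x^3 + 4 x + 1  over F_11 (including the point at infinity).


For each x in F_11, count y with y^2 = x^3 + 4 x + 1 mod 11:
  x = 0: RHS = 1, y in [1, 10]  -> 2 point(s)
  x = 4: RHS = 4, y in [2, 9]  -> 2 point(s)
  x = 5: RHS = 3, y in [5, 6]  -> 2 point(s)
  x = 7: RHS = 9, y in [3, 8]  -> 2 point(s)
Affine points: 8. Add the point at infinity: total = 9.

#E(F_11) = 9


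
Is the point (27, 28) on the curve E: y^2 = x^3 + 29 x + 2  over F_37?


Check whether y^2 = x^3 + 29 x + 2 (mod 37) for (x, y) = (27, 28).
LHS: y^2 = 28^2 mod 37 = 7
RHS: x^3 + 29 x + 2 = 27^3 + 29*27 + 2 mod 37 = 7
LHS = RHS

Yes, on the curve


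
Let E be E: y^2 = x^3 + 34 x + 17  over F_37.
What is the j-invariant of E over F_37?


Delta = -16(4 a^3 + 27 b^2) mod 37 = 16
-1728 * (4 a)^3 = -1728 * (4*34)^3 mod 37 = 10
j = 10 * 16^(-1) mod 37 = 33

j = 33 (mod 37)


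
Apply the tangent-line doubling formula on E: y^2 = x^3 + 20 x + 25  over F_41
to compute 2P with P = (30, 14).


Doubling: s = (3 x1^2 + a) / (2 y1)
s = (3*30^2 + 20) / (2*14) mod 41 = 21
x3 = s^2 - 2 x1 mod 41 = 21^2 - 2*30 = 12
y3 = s (x1 - x3) - y1 mod 41 = 21 * (30 - 12) - 14 = 36

2P = (12, 36)


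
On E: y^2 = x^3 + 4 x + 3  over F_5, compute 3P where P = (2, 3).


k = 3 = 11_2 (binary, LSB first: 11)
Double-and-add from P = (2, 3):
  bit 0 = 1: acc = O + (2, 3) = (2, 3)
  bit 1 = 1: acc = (2, 3) + (2, 2) = O

3P = O


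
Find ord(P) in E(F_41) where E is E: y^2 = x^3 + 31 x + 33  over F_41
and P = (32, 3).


Compute successive multiples of P until we hit O:
  1P = (32, 3)
  2P = (17, 26)
  3P = (0, 19)
  4P = (40, 1)
  5P = (28, 37)
  6P = (2, 29)
  7P = (38, 35)
  8P = (4, 37)
  ... (continuing to 48P)
  48P = O

ord(P) = 48


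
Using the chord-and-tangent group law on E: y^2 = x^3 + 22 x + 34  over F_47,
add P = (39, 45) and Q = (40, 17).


P != Q, so use the chord formula.
s = (y2 - y1) / (x2 - x1) = (19) / (1) mod 47 = 19
x3 = s^2 - x1 - x2 mod 47 = 19^2 - 39 - 40 = 0
y3 = s (x1 - x3) - y1 mod 47 = 19 * (39 - 0) - 45 = 38

P + Q = (0, 38)


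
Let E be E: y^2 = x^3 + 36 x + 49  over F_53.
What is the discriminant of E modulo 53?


4 a^3 + 27 b^2 = 4*36^3 + 27*49^2 = 186624 + 64827 = 251451
Delta = -16 * (251451) = -4023216
Delta mod 53 = 14

Delta = 14 (mod 53)


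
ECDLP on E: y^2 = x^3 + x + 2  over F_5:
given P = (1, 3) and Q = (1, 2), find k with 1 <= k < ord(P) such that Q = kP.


Enumerate multiples of P until we hit Q = (1, 2):
  1P = (1, 3)
  2P = (4, 0)
  3P = (1, 2)
Match found at i = 3.

k = 3


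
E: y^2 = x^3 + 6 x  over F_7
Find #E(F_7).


For each x in F_7, count y with y^2 = x^3 + 6 x + 0 mod 7:
  x = 0: RHS = 0, y in [0]  -> 1 point(s)
  x = 1: RHS = 0, y in [0]  -> 1 point(s)
  x = 4: RHS = 4, y in [2, 5]  -> 2 point(s)
  x = 5: RHS = 1, y in [1, 6]  -> 2 point(s)
  x = 6: RHS = 0, y in [0]  -> 1 point(s)
Affine points: 7. Add the point at infinity: total = 8.

#E(F_7) = 8


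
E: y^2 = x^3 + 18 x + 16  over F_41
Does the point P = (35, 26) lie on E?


Check whether y^2 = x^3 + 18 x + 16 (mod 41) for (x, y) = (35, 26).
LHS: y^2 = 26^2 mod 41 = 20
RHS: x^3 + 18 x + 16 = 35^3 + 18*35 + 16 mod 41 = 20
LHS = RHS

Yes, on the curve


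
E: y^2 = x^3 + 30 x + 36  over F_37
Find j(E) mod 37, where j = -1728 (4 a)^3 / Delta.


Delta = -16(4 a^3 + 27 b^2) mod 37 = 23
-1728 * (4 a)^3 = -1728 * (4*30)^3 mod 37 = 27
j = 27 * 23^(-1) mod 37 = 6

j = 6 (mod 37)


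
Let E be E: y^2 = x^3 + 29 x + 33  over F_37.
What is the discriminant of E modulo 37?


4 a^3 + 27 b^2 = 4*29^3 + 27*33^2 = 97556 + 29403 = 126959
Delta = -16 * (126959) = -2031344
Delta mod 37 = 30

Delta = 30 (mod 37)


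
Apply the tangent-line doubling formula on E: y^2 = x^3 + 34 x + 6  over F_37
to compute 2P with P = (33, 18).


Doubling: s = (3 x1^2 + a) / (2 y1)
s = (3*33^2 + 34) / (2*18) mod 37 = 29
x3 = s^2 - 2 x1 mod 37 = 29^2 - 2*33 = 35
y3 = s (x1 - x3) - y1 mod 37 = 29 * (33 - 35) - 18 = 35

2P = (35, 35)


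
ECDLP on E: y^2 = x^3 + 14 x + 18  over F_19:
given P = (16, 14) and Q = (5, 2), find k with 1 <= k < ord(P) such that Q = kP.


Enumerate multiples of P until we hit Q = (5, 2):
  1P = (16, 14)
  2P = (4, 9)
  3P = (3, 12)
  4P = (17, 18)
  5P = (2, 4)
  6P = (5, 2)
Match found at i = 6.

k = 6


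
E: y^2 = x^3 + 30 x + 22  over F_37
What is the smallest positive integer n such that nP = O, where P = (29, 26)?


Compute successive multiples of P until we hit O:
  1P = (29, 26)
  2P = (16, 11)
  3P = (8, 21)
  4P = (4, 24)
  5P = (3, 19)
  6P = (21, 16)
  7P = (14, 2)
  8P = (1, 4)
  ... (continuing to 47P)
  47P = O

ord(P) = 47


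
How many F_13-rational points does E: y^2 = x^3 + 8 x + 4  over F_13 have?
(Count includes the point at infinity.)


For each x in F_13, count y with y^2 = x^3 + 8 x + 4 mod 13:
  x = 0: RHS = 4, y in [2, 11]  -> 2 point(s)
  x = 1: RHS = 0, y in [0]  -> 1 point(s)
  x = 3: RHS = 3, y in [4, 9]  -> 2 point(s)
  x = 4: RHS = 9, y in [3, 10]  -> 2 point(s)
  x = 5: RHS = 0, y in [0]  -> 1 point(s)
  x = 7: RHS = 0, y in [0]  -> 1 point(s)
  x = 9: RHS = 12, y in [5, 8]  -> 2 point(s)
Affine points: 11. Add the point at infinity: total = 12.

#E(F_13) = 12


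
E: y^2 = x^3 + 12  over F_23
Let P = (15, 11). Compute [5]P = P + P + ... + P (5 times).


k = 5 = 101_2 (binary, LSB first: 101)
Double-and-add from P = (15, 11):
  bit 0 = 1: acc = O + (15, 11) = (15, 11)
  bit 1 = 0: acc unchanged = (15, 11)
  bit 2 = 1: acc = (15, 11) + (10, 0) = (1, 6)

5P = (1, 6)


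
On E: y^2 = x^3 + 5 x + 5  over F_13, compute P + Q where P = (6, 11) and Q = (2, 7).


P != Q, so use the chord formula.
s = (y2 - y1) / (x2 - x1) = (9) / (9) mod 13 = 1
x3 = s^2 - x1 - x2 mod 13 = 1^2 - 6 - 2 = 6
y3 = s (x1 - x3) - y1 mod 13 = 1 * (6 - 6) - 11 = 2

P + Q = (6, 2)


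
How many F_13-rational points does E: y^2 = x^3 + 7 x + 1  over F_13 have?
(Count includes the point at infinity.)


For each x in F_13, count y with y^2 = x^3 + 7 x + 1 mod 13:
  x = 0: RHS = 1, y in [1, 12]  -> 2 point(s)
  x = 1: RHS = 9, y in [3, 10]  -> 2 point(s)
  x = 2: RHS = 10, y in [6, 7]  -> 2 point(s)
  x = 3: RHS = 10, y in [6, 7]  -> 2 point(s)
  x = 6: RHS = 12, y in [5, 8]  -> 2 point(s)
  x = 7: RHS = 3, y in [4, 9]  -> 2 point(s)
  x = 8: RHS = 10, y in [6, 7]  -> 2 point(s)
  x = 9: RHS = 0, y in [0]  -> 1 point(s)
Affine points: 15. Add the point at infinity: total = 16.

#E(F_13) = 16


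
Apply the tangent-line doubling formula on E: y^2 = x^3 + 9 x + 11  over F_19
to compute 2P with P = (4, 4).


Doubling: s = (3 x1^2 + a) / (2 y1)
s = (3*4^2 + 9) / (2*4) mod 19 = 0
x3 = s^2 - 2 x1 mod 19 = 0^2 - 2*4 = 11
y3 = s (x1 - x3) - y1 mod 19 = 0 * (4 - 11) - 4 = 15

2P = (11, 15)


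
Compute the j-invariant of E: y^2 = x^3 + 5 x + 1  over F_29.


Delta = -16(4 a^3 + 27 b^2) mod 29 = 7
-1728 * (4 a)^3 = -1728 * (4*5)^3 mod 29 = 10
j = 10 * 7^(-1) mod 29 = 18

j = 18 (mod 29)


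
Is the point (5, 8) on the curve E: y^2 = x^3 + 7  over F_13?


Check whether y^2 = x^3 + 0 x + 7 (mod 13) for (x, y) = (5, 8).
LHS: y^2 = 8^2 mod 13 = 12
RHS: x^3 + 0 x + 7 = 5^3 + 0*5 + 7 mod 13 = 2
LHS != RHS

No, not on the curve


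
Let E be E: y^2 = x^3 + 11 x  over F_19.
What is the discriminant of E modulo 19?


4 a^3 + 27 b^2 = 4*11^3 + 27*0^2 = 5324 + 0 = 5324
Delta = -16 * (5324) = -85184
Delta mod 19 = 12

Delta = 12 (mod 19)


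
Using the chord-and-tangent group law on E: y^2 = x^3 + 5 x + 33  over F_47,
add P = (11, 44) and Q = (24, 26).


P != Q, so use the chord formula.
s = (y2 - y1) / (x2 - x1) = (29) / (13) mod 47 = 42
x3 = s^2 - x1 - x2 mod 47 = 42^2 - 11 - 24 = 37
y3 = s (x1 - x3) - y1 mod 47 = 42 * (11 - 37) - 44 = 39

P + Q = (37, 39)


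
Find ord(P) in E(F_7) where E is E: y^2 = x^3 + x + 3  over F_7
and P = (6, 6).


Compute successive multiples of P until we hit O:
  1P = (6, 6)
  2P = (6, 1)
  3P = O

ord(P) = 3


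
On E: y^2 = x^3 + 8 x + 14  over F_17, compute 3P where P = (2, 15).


k = 3 = 11_2 (binary, LSB first: 11)
Double-and-add from P = (2, 15):
  bit 0 = 1: acc = O + (2, 15) = (2, 15)
  bit 1 = 1: acc = (2, 15) + (4, 12) = (9, 4)

3P = (9, 4)


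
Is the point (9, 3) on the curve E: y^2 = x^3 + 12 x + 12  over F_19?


Check whether y^2 = x^3 + 12 x + 12 (mod 19) for (x, y) = (9, 3).
LHS: y^2 = 3^2 mod 19 = 9
RHS: x^3 + 12 x + 12 = 9^3 + 12*9 + 12 mod 19 = 13
LHS != RHS

No, not on the curve


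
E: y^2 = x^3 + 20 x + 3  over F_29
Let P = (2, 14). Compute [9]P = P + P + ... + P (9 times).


k = 9 = 1001_2 (binary, LSB first: 1001)
Double-and-add from P = (2, 14):
  bit 0 = 1: acc = O + (2, 14) = (2, 14)
  bit 1 = 0: acc unchanged = (2, 14)
  bit 2 = 0: acc unchanged = (2, 14)
  bit 3 = 1: acc = (2, 14) + (12, 17) = (9, 10)

9P = (9, 10)


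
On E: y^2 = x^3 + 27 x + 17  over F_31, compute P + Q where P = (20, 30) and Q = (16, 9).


P != Q, so use the chord formula.
s = (y2 - y1) / (x2 - x1) = (10) / (27) mod 31 = 13
x3 = s^2 - x1 - x2 mod 31 = 13^2 - 20 - 16 = 9
y3 = s (x1 - x3) - y1 mod 31 = 13 * (20 - 9) - 30 = 20

P + Q = (9, 20)


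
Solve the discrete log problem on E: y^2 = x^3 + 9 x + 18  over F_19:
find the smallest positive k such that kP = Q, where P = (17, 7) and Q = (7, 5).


Enumerate multiples of P until we hit Q = (7, 5):
  1P = (17, 7)
  2P = (11, 2)
  3P = (7, 14)
  4P = (1, 16)
  5P = (10, 14)
  6P = (12, 7)
  7P = (9, 12)
  8P = (2, 5)
  9P = (5, 6)
  10P = (4, 2)
  11P = (14, 0)
  12P = (4, 17)
  13P = (5, 13)
  14P = (2, 14)
  15P = (9, 7)
  16P = (12, 12)
  17P = (10, 5)
  18P = (1, 3)
  19P = (7, 5)
Match found at i = 19.

k = 19


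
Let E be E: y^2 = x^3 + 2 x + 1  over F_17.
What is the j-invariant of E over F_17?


Delta = -16(4 a^3 + 27 b^2) mod 17 = 8
-1728 * (4 a)^3 = -1728 * (4*2)^3 mod 17 = 12
j = 12 * 8^(-1) mod 17 = 10

j = 10 (mod 17)


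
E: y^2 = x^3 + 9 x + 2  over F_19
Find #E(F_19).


For each x in F_19, count y with y^2 = x^3 + 9 x + 2 mod 19:
  x = 2: RHS = 9, y in [3, 16]  -> 2 point(s)
  x = 4: RHS = 7, y in [8, 11]  -> 2 point(s)
  x = 5: RHS = 1, y in [1, 18]  -> 2 point(s)
  x = 6: RHS = 6, y in [5, 14]  -> 2 point(s)
  x = 7: RHS = 9, y in [3, 16]  -> 2 point(s)
  x = 8: RHS = 16, y in [4, 15]  -> 2 point(s)
  x = 10: RHS = 9, y in [3, 16]  -> 2 point(s)
  x = 11: RHS = 7, y in [8, 11]  -> 2 point(s)
  x = 13: RHS = 17, y in [6, 13]  -> 2 point(s)
  x = 15: RHS = 16, y in [4, 15]  -> 2 point(s)
  x = 16: RHS = 5, y in [9, 10]  -> 2 point(s)
  x = 18: RHS = 11, y in [7, 12]  -> 2 point(s)
Affine points: 24. Add the point at infinity: total = 25.

#E(F_19) = 25


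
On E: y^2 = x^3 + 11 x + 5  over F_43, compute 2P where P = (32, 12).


Doubling: s = (3 x1^2 + a) / (2 y1)
s = (3*32^2 + 11) / (2*12) mod 43 = 12
x3 = s^2 - 2 x1 mod 43 = 12^2 - 2*32 = 37
y3 = s (x1 - x3) - y1 mod 43 = 12 * (32 - 37) - 12 = 14

2P = (37, 14)


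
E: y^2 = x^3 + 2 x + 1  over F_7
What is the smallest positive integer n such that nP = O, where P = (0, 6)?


Compute successive multiples of P until we hit O:
  1P = (0, 6)
  2P = (1, 2)
  3P = (1, 5)
  4P = (0, 1)
  5P = O

ord(P) = 5


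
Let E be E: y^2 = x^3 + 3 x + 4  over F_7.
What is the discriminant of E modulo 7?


4 a^3 + 27 b^2 = 4*3^3 + 27*4^2 = 108 + 432 = 540
Delta = -16 * (540) = -8640
Delta mod 7 = 5

Delta = 5 (mod 7)


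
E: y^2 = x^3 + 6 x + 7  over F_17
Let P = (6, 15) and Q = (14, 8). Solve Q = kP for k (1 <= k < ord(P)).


Enumerate multiples of P until we hit Q = (14, 8):
  1P = (6, 15)
  2P = (14, 9)
  3P = (5, 14)
  4P = (7, 1)
  5P = (13, 15)
  6P = (15, 2)
  7P = (9, 12)
  8P = (3, 16)
  9P = (10, 9)
  10P = (16, 0)
  11P = (10, 8)
  12P = (3, 1)
  13P = (9, 5)
  14P = (15, 15)
  15P = (13, 2)
  16P = (7, 16)
  17P = (5, 3)
  18P = (14, 8)
Match found at i = 18.

k = 18


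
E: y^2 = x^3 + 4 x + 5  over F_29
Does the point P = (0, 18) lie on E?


Check whether y^2 = x^3 + 4 x + 5 (mod 29) for (x, y) = (0, 18).
LHS: y^2 = 18^2 mod 29 = 5
RHS: x^3 + 4 x + 5 = 0^3 + 4*0 + 5 mod 29 = 5
LHS = RHS

Yes, on the curve


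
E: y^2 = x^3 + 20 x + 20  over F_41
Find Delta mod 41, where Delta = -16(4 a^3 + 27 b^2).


4 a^3 + 27 b^2 = 4*20^3 + 27*20^2 = 32000 + 10800 = 42800
Delta = -16 * (42800) = -684800
Delta mod 41 = 23

Delta = 23 (mod 41)


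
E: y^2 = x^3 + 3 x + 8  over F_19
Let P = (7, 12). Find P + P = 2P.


Doubling: s = (3 x1^2 + a) / (2 y1)
s = (3*7^2 + 3) / (2*12) mod 19 = 11
x3 = s^2 - 2 x1 mod 19 = 11^2 - 2*7 = 12
y3 = s (x1 - x3) - y1 mod 19 = 11 * (7 - 12) - 12 = 9

2P = (12, 9)


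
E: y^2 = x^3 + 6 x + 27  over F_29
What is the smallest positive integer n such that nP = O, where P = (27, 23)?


Compute successive multiples of P until we hit O:
  1P = (27, 23)
  2P = (28, 22)
  3P = (4, 12)
  4P = (7, 8)
  5P = (1, 11)
  6P = (17, 24)
  7P = (23, 23)
  8P = (8, 6)
  ... (continuing to 22P)
  22P = O

ord(P) = 22


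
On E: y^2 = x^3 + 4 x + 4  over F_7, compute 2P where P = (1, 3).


k = 2 = 10_2 (binary, LSB first: 01)
Double-and-add from P = (1, 3):
  bit 0 = 0: acc unchanged = O
  bit 1 = 1: acc = O + (5, 4) = (5, 4)

2P = (5, 4)


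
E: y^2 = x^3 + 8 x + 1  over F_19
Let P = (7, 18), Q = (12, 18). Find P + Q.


P != Q, so use the chord formula.
s = (y2 - y1) / (x2 - x1) = (0) / (5) mod 19 = 0
x3 = s^2 - x1 - x2 mod 19 = 0^2 - 7 - 12 = 0
y3 = s (x1 - x3) - y1 mod 19 = 0 * (7 - 0) - 18 = 1

P + Q = (0, 1)


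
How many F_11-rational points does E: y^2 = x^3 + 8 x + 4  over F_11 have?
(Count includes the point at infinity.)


For each x in F_11, count y with y^2 = x^3 + 8 x + 4 mod 11:
  x = 0: RHS = 4, y in [2, 9]  -> 2 point(s)
  x = 3: RHS = 0, y in [0]  -> 1 point(s)
  x = 4: RHS = 1, y in [1, 10]  -> 2 point(s)
  x = 5: RHS = 4, y in [2, 9]  -> 2 point(s)
  x = 6: RHS = 4, y in [2, 9]  -> 2 point(s)
Affine points: 9. Add the point at infinity: total = 10.

#E(F_11) = 10


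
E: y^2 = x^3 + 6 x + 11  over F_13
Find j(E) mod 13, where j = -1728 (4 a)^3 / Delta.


Delta = -16(4 a^3 + 27 b^2) mod 13 = 9
-1728 * (4 a)^3 = -1728 * (4*6)^3 mod 13 = 5
j = 5 * 9^(-1) mod 13 = 2

j = 2 (mod 13)


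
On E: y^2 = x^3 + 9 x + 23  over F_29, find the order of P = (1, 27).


Compute successive multiples of P until we hit O:
  1P = (1, 27)
  2P = (7, 20)
  3P = (28, 19)
  4P = (16, 0)
  5P = (28, 10)
  6P = (7, 9)
  7P = (1, 2)
  8P = O

ord(P) = 8


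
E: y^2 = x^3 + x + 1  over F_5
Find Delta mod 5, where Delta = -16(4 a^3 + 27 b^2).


4 a^3 + 27 b^2 = 4*1^3 + 27*1^2 = 4 + 27 = 31
Delta = -16 * (31) = -496
Delta mod 5 = 4

Delta = 4 (mod 5)


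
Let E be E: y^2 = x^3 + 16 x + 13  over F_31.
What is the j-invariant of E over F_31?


Delta = -16(4 a^3 + 27 b^2) mod 31 = 20
-1728 * (4 a)^3 = -1728 * (4*16)^3 mod 31 = 2
j = 2 * 20^(-1) mod 31 = 28

j = 28 (mod 31)


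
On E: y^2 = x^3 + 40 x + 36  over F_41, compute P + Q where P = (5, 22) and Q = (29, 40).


P != Q, so use the chord formula.
s = (y2 - y1) / (x2 - x1) = (18) / (24) mod 41 = 11
x3 = s^2 - x1 - x2 mod 41 = 11^2 - 5 - 29 = 5
y3 = s (x1 - x3) - y1 mod 41 = 11 * (5 - 5) - 22 = 19

P + Q = (5, 19)


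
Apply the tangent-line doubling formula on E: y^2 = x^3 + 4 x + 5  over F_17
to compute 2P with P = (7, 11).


Doubling: s = (3 x1^2 + a) / (2 y1)
s = (3*7^2 + 4) / (2*11) mod 17 = 3
x3 = s^2 - 2 x1 mod 17 = 3^2 - 2*7 = 12
y3 = s (x1 - x3) - y1 mod 17 = 3 * (7 - 12) - 11 = 8

2P = (12, 8)


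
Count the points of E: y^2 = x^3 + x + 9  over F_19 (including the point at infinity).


For each x in F_19, count y with y^2 = x^3 + 1 x + 9 mod 19:
  x = 0: RHS = 9, y in [3, 16]  -> 2 point(s)
  x = 1: RHS = 11, y in [7, 12]  -> 2 point(s)
  x = 2: RHS = 0, y in [0]  -> 1 point(s)
  x = 3: RHS = 1, y in [1, 18]  -> 2 point(s)
  x = 4: RHS = 1, y in [1, 18]  -> 2 point(s)
  x = 5: RHS = 6, y in [5, 14]  -> 2 point(s)
  x = 7: RHS = 17, y in [6, 13]  -> 2 point(s)
  x = 8: RHS = 16, y in [4, 15]  -> 2 point(s)
  x = 9: RHS = 6, y in [5, 14]  -> 2 point(s)
  x = 12: RHS = 1, y in [1, 18]  -> 2 point(s)
  x = 15: RHS = 17, y in [6, 13]  -> 2 point(s)
  x = 16: RHS = 17, y in [6, 13]  -> 2 point(s)
  x = 18: RHS = 7, y in [8, 11]  -> 2 point(s)
Affine points: 25. Add the point at infinity: total = 26.

#E(F_19) = 26


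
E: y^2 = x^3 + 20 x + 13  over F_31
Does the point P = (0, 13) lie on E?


Check whether y^2 = x^3 + 20 x + 13 (mod 31) for (x, y) = (0, 13).
LHS: y^2 = 13^2 mod 31 = 14
RHS: x^3 + 20 x + 13 = 0^3 + 20*0 + 13 mod 31 = 13
LHS != RHS

No, not on the curve


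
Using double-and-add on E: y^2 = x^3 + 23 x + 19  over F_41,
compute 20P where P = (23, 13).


k = 20 = 10100_2 (binary, LSB first: 00101)
Double-and-add from P = (23, 13):
  bit 0 = 0: acc unchanged = O
  bit 1 = 0: acc unchanged = O
  bit 2 = 1: acc = O + (1, 24) = (1, 24)
  bit 3 = 0: acc unchanged = (1, 24)
  bit 4 = 1: acc = (1, 24) + (24, 2) = (18, 19)

20P = (18, 19)


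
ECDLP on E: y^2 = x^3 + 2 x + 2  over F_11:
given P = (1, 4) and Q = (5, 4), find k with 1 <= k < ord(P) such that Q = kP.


Enumerate multiples of P until we hit Q = (5, 4):
  1P = (1, 4)
  2P = (2, 5)
  3P = (9, 10)
  4P = (5, 4)
Match found at i = 4.

k = 4


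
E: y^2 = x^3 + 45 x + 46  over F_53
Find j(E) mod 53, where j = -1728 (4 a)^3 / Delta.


Delta = -16(4 a^3 + 27 b^2) mod 53 = 46
-1728 * (4 a)^3 = -1728 * (4*45)^3 mod 53 = 24
j = 24 * 46^(-1) mod 53 = 42

j = 42 (mod 53)


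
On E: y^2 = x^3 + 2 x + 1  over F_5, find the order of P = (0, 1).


Compute successive multiples of P until we hit O:
  1P = (0, 1)
  2P = (1, 3)
  3P = (3, 3)
  4P = (3, 2)
  5P = (1, 2)
  6P = (0, 4)
  7P = O

ord(P) = 7


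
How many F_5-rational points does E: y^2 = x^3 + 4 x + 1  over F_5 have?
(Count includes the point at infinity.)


For each x in F_5, count y with y^2 = x^3 + 4 x + 1 mod 5:
  x = 0: RHS = 1, y in [1, 4]  -> 2 point(s)
  x = 1: RHS = 1, y in [1, 4]  -> 2 point(s)
  x = 3: RHS = 0, y in [0]  -> 1 point(s)
  x = 4: RHS = 1, y in [1, 4]  -> 2 point(s)
Affine points: 7. Add the point at infinity: total = 8.

#E(F_5) = 8


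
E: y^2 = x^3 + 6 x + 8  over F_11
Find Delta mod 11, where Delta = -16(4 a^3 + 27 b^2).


4 a^3 + 27 b^2 = 4*6^3 + 27*8^2 = 864 + 1728 = 2592
Delta = -16 * (2592) = -41472
Delta mod 11 = 9

Delta = 9 (mod 11)


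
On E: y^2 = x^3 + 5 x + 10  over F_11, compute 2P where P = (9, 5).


k = 2 = 10_2 (binary, LSB first: 01)
Double-and-add from P = (9, 5):
  bit 0 = 0: acc unchanged = O
  bit 1 = 1: acc = O + (7, 5) = (7, 5)

2P = (7, 5)


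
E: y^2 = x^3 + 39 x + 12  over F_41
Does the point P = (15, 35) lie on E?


Check whether y^2 = x^3 + 39 x + 12 (mod 41) for (x, y) = (15, 35).
LHS: y^2 = 35^2 mod 41 = 36
RHS: x^3 + 39 x + 12 = 15^3 + 39*15 + 12 mod 41 = 36
LHS = RHS

Yes, on the curve


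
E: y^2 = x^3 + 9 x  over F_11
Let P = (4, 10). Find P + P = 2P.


Doubling: s = (3 x1^2 + a) / (2 y1)
s = (3*4^2 + 9) / (2*10) mod 11 = 10
x3 = s^2 - 2 x1 mod 11 = 10^2 - 2*4 = 4
y3 = s (x1 - x3) - y1 mod 11 = 10 * (4 - 4) - 10 = 1

2P = (4, 1)


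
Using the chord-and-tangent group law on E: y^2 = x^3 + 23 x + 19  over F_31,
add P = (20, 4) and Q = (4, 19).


P != Q, so use the chord formula.
s = (y2 - y1) / (x2 - x1) = (15) / (15) mod 31 = 1
x3 = s^2 - x1 - x2 mod 31 = 1^2 - 20 - 4 = 8
y3 = s (x1 - x3) - y1 mod 31 = 1 * (20 - 8) - 4 = 8

P + Q = (8, 8)


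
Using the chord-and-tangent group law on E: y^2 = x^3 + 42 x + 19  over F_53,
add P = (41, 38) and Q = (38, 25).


P != Q, so use the chord formula.
s = (y2 - y1) / (x2 - x1) = (40) / (50) mod 53 = 22
x3 = s^2 - x1 - x2 mod 53 = 22^2 - 41 - 38 = 34
y3 = s (x1 - x3) - y1 mod 53 = 22 * (41 - 34) - 38 = 10

P + Q = (34, 10)


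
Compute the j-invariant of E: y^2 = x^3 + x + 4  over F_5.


Delta = -16(4 a^3 + 27 b^2) mod 5 = 4
-1728 * (4 a)^3 = -1728 * (4*1)^3 mod 5 = 3
j = 3 * 4^(-1) mod 5 = 2

j = 2 (mod 5)


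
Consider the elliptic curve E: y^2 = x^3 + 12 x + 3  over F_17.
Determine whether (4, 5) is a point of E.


Check whether y^2 = x^3 + 12 x + 3 (mod 17) for (x, y) = (4, 5).
LHS: y^2 = 5^2 mod 17 = 8
RHS: x^3 + 12 x + 3 = 4^3 + 12*4 + 3 mod 17 = 13
LHS != RHS

No, not on the curve


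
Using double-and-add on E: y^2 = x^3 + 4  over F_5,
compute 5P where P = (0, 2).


k = 5 = 101_2 (binary, LSB first: 101)
Double-and-add from P = (0, 2):
  bit 0 = 1: acc = O + (0, 2) = (0, 2)
  bit 1 = 0: acc unchanged = (0, 2)
  bit 2 = 1: acc = (0, 2) + (0, 2) = (0, 3)

5P = (0, 3)


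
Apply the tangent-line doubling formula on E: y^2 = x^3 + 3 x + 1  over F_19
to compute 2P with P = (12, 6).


Doubling: s = (3 x1^2 + a) / (2 y1)
s = (3*12^2 + 3) / (2*6) mod 19 = 3
x3 = s^2 - 2 x1 mod 19 = 3^2 - 2*12 = 4
y3 = s (x1 - x3) - y1 mod 19 = 3 * (12 - 4) - 6 = 18

2P = (4, 18)


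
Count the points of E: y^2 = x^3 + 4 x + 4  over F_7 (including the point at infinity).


For each x in F_7, count y with y^2 = x^3 + 4 x + 4 mod 7:
  x = 0: RHS = 4, y in [2, 5]  -> 2 point(s)
  x = 1: RHS = 2, y in [3, 4]  -> 2 point(s)
  x = 3: RHS = 1, y in [1, 6]  -> 2 point(s)
  x = 4: RHS = 0, y in [0]  -> 1 point(s)
  x = 5: RHS = 2, y in [3, 4]  -> 2 point(s)
Affine points: 9. Add the point at infinity: total = 10.

#E(F_7) = 10


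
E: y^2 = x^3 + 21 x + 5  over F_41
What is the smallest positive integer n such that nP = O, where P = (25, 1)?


Compute successive multiples of P until we hit O:
  1P = (25, 1)
  2P = (16, 3)
  3P = (37, 29)
  4P = (30, 1)
  5P = (27, 40)
  6P = (31, 5)
  7P = (31, 36)
  8P = (27, 1)
  ... (continuing to 13P)
  13P = O

ord(P) = 13


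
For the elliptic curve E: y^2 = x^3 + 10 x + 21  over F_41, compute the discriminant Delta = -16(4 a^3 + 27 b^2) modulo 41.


4 a^3 + 27 b^2 = 4*10^3 + 27*21^2 = 4000 + 11907 = 15907
Delta = -16 * (15907) = -254512
Delta mod 41 = 16

Delta = 16 (mod 41)


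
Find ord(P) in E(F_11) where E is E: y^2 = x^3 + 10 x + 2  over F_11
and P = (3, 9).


Compute successive multiples of P until we hit O:
  1P = (3, 9)
  2P = (6, 5)
  3P = (5, 1)
  4P = (8, 0)
  5P = (5, 10)
  6P = (6, 6)
  7P = (3, 2)
  8P = O

ord(P) = 8


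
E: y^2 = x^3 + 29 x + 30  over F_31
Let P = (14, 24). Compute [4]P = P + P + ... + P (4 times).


k = 4 = 100_2 (binary, LSB first: 001)
Double-and-add from P = (14, 24):
  bit 0 = 0: acc unchanged = O
  bit 1 = 0: acc unchanged = O
  bit 2 = 1: acc = O + (27, 6) = (27, 6)

4P = (27, 6)


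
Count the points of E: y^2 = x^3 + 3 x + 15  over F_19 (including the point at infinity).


For each x in F_19, count y with y^2 = x^3 + 3 x + 15 mod 19:
  x = 1: RHS = 0, y in [0]  -> 1 point(s)
  x = 8: RHS = 0, y in [0]  -> 1 point(s)
  x = 9: RHS = 11, y in [7, 12]  -> 2 point(s)
  x = 10: RHS = 0, y in [0]  -> 1 point(s)
  x = 11: RHS = 11, y in [7, 12]  -> 2 point(s)
  x = 13: RHS = 9, y in [3, 16]  -> 2 point(s)
  x = 16: RHS = 17, y in [6, 13]  -> 2 point(s)
  x = 17: RHS = 1, y in [1, 18]  -> 2 point(s)
  x = 18: RHS = 11, y in [7, 12]  -> 2 point(s)
Affine points: 15. Add the point at infinity: total = 16.

#E(F_19) = 16


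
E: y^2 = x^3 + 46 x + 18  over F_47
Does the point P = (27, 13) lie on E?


Check whether y^2 = x^3 + 46 x + 18 (mod 47) for (x, y) = (27, 13).
LHS: y^2 = 13^2 mod 47 = 28
RHS: x^3 + 46 x + 18 = 27^3 + 46*27 + 18 mod 47 = 28
LHS = RHS

Yes, on the curve


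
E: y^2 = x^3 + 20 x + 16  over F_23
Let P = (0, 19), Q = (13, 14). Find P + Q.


P != Q, so use the chord formula.
s = (y2 - y1) / (x2 - x1) = (18) / (13) mod 23 = 12
x3 = s^2 - x1 - x2 mod 23 = 12^2 - 0 - 13 = 16
y3 = s (x1 - x3) - y1 mod 23 = 12 * (0 - 16) - 19 = 19

P + Q = (16, 19)


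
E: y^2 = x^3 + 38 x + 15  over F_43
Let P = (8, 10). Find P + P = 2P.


Doubling: s = (3 x1^2 + a) / (2 y1)
s = (3*8^2 + 38) / (2*10) mod 43 = 33
x3 = s^2 - 2 x1 mod 43 = 33^2 - 2*8 = 41
y3 = s (x1 - x3) - y1 mod 43 = 33 * (8 - 41) - 10 = 19

2P = (41, 19)


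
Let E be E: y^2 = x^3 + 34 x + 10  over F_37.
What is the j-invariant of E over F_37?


Delta = -16(4 a^3 + 27 b^2) mod 37 = 5
-1728 * (4 a)^3 = -1728 * (4*34)^3 mod 37 = 10
j = 10 * 5^(-1) mod 37 = 2

j = 2 (mod 37)


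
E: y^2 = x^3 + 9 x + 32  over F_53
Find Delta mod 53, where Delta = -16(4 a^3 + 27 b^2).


4 a^3 + 27 b^2 = 4*9^3 + 27*32^2 = 2916 + 27648 = 30564
Delta = -16 * (30564) = -489024
Delta mod 53 = 7

Delta = 7 (mod 53)


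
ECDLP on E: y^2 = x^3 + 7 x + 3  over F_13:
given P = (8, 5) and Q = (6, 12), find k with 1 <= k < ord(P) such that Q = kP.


Enumerate multiples of P until we hit Q = (6, 12):
  1P = (8, 5)
  2P = (6, 1)
  3P = (3, 5)
  4P = (2, 8)
  5P = (0, 4)
  6P = (4, 2)
  7P = (4, 11)
  8P = (0, 9)
  9P = (2, 5)
  10P = (3, 8)
  11P = (6, 12)
Match found at i = 11.

k = 11


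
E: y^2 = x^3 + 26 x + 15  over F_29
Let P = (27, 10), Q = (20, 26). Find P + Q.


P != Q, so use the chord formula.
s = (y2 - y1) / (x2 - x1) = (16) / (22) mod 29 = 6
x3 = s^2 - x1 - x2 mod 29 = 6^2 - 27 - 20 = 18
y3 = s (x1 - x3) - y1 mod 29 = 6 * (27 - 18) - 10 = 15

P + Q = (18, 15)


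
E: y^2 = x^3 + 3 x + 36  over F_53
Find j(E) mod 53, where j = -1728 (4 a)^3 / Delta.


Delta = -16(4 a^3 + 27 b^2) mod 53 = 41
-1728 * (4 a)^3 = -1728 * (4*3)^3 mod 53 = 36
j = 36 * 41^(-1) mod 53 = 50

j = 50 (mod 53)


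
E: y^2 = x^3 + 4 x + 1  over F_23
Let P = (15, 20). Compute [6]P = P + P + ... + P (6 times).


k = 6 = 110_2 (binary, LSB first: 011)
Double-and-add from P = (15, 20):
  bit 0 = 0: acc unchanged = O
  bit 1 = 1: acc = O + (20, 13) = (20, 13)
  bit 2 = 1: acc = (20, 13) + (8, 19) = (1, 12)

6P = (1, 12)


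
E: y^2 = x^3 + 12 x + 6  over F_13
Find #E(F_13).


For each x in F_13, count y with y^2 = x^3 + 12 x + 6 mod 13:
  x = 2: RHS = 12, y in [5, 8]  -> 2 point(s)
  x = 3: RHS = 4, y in [2, 11]  -> 2 point(s)
  x = 4: RHS = 1, y in [1, 12]  -> 2 point(s)
  x = 5: RHS = 9, y in [3, 10]  -> 2 point(s)
  x = 7: RHS = 4, y in [2, 11]  -> 2 point(s)
  x = 8: RHS = 3, y in [4, 9]  -> 2 point(s)
  x = 11: RHS = 0, y in [0]  -> 1 point(s)
Affine points: 13. Add the point at infinity: total = 14.

#E(F_13) = 14


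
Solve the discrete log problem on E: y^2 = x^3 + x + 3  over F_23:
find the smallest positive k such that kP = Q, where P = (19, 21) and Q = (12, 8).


Enumerate multiples of P until we hit Q = (12, 8):
  1P = (19, 21)
  2P = (10, 1)
  3P = (12, 15)
  4P = (4, 5)
  5P = (4, 18)
  6P = (12, 8)
Match found at i = 6.

k = 6


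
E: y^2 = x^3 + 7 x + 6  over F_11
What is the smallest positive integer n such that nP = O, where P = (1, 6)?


Compute successive multiples of P until we hit O:
  1P = (1, 6)
  2P = (10, 3)
  3P = (5, 10)
  4P = (6, 0)
  5P = (5, 1)
  6P = (10, 8)
  7P = (1, 5)
  8P = O

ord(P) = 8


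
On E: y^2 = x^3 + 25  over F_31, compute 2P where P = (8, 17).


Doubling: s = (3 x1^2 + a) / (2 y1)
s = (3*8^2 + 0) / (2*17) mod 31 = 2
x3 = s^2 - 2 x1 mod 31 = 2^2 - 2*8 = 19
y3 = s (x1 - x3) - y1 mod 31 = 2 * (8 - 19) - 17 = 23

2P = (19, 23)


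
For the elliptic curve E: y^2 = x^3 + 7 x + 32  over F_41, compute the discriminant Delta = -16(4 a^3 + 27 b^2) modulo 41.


4 a^3 + 27 b^2 = 4*7^3 + 27*32^2 = 1372 + 27648 = 29020
Delta = -16 * (29020) = -464320
Delta mod 41 = 5

Delta = 5 (mod 41)


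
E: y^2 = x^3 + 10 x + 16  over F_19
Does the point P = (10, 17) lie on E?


Check whether y^2 = x^3 + 10 x + 16 (mod 19) for (x, y) = (10, 17).
LHS: y^2 = 17^2 mod 19 = 4
RHS: x^3 + 10 x + 16 = 10^3 + 10*10 + 16 mod 19 = 14
LHS != RHS

No, not on the curve


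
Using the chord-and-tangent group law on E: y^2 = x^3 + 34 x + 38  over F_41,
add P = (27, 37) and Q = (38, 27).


P != Q, so use the chord formula.
s = (y2 - y1) / (x2 - x1) = (31) / (11) mod 41 = 14
x3 = s^2 - x1 - x2 mod 41 = 14^2 - 27 - 38 = 8
y3 = s (x1 - x3) - y1 mod 41 = 14 * (27 - 8) - 37 = 24

P + Q = (8, 24)


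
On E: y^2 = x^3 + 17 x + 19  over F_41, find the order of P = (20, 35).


Compute successive multiples of P until we hit O:
  1P = (20, 35)
  2P = (11, 26)
  3P = (11, 15)
  4P = (20, 6)
  5P = O

ord(P) = 5


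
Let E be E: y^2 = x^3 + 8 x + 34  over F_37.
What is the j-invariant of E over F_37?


Delta = -16(4 a^3 + 27 b^2) mod 37 = 11
-1728 * (4 a)^3 = -1728 * (4*8)^3 mod 37 = 31
j = 31 * 11^(-1) mod 37 = 23

j = 23 (mod 37)


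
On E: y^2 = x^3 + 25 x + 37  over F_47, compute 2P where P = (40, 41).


Doubling: s = (3 x1^2 + a) / (2 y1)
s = (3*40^2 + 25) / (2*41) mod 47 = 17
x3 = s^2 - 2 x1 mod 47 = 17^2 - 2*40 = 21
y3 = s (x1 - x3) - y1 mod 47 = 17 * (40 - 21) - 41 = 0

2P = (21, 0)


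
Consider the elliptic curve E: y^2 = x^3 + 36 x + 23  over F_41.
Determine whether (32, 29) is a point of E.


Check whether y^2 = x^3 + 36 x + 23 (mod 41) for (x, y) = (32, 29).
LHS: y^2 = 29^2 mod 41 = 21
RHS: x^3 + 36 x + 23 = 32^3 + 36*32 + 23 mod 41 = 36
LHS != RHS

No, not on the curve


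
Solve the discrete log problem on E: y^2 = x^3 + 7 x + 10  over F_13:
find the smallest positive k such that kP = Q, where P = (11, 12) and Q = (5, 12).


Enumerate multiples of P until we hit Q = (5, 12):
  1P = (11, 12)
  2P = (0, 7)
  3P = (5, 12)
Match found at i = 3.

k = 3


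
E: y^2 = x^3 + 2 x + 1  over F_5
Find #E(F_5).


For each x in F_5, count y with y^2 = x^3 + 2 x + 1 mod 5:
  x = 0: RHS = 1, y in [1, 4]  -> 2 point(s)
  x = 1: RHS = 4, y in [2, 3]  -> 2 point(s)
  x = 3: RHS = 4, y in [2, 3]  -> 2 point(s)
Affine points: 6. Add the point at infinity: total = 7.

#E(F_5) = 7


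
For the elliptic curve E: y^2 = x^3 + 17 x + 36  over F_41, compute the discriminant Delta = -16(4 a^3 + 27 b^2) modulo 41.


4 a^3 + 27 b^2 = 4*17^3 + 27*36^2 = 19652 + 34992 = 54644
Delta = -16 * (54644) = -874304
Delta mod 41 = 21

Delta = 21 (mod 41)


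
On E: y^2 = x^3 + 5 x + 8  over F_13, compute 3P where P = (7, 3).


k = 3 = 11_2 (binary, LSB first: 11)
Double-and-add from P = (7, 3):
  bit 0 = 1: acc = O + (7, 3) = (7, 3)
  bit 1 = 1: acc = (7, 3) + (11, 4) = (4, 1)

3P = (4, 1)


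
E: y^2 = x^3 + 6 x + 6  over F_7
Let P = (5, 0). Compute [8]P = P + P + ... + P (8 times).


k = 8 = 1000_2 (binary, LSB first: 0001)
Double-and-add from P = (5, 0):
  bit 0 = 0: acc unchanged = O
  bit 1 = 0: acc unchanged = O
  bit 2 = 0: acc unchanged = O
  bit 3 = 1: acc = O + O = O

8P = O


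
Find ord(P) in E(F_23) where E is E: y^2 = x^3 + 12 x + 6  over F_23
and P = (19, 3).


Compute successive multiples of P until we hit O:
  1P = (19, 3)
  2P = (16, 4)
  3P = (6, 8)
  4P = (4, 16)
  5P = (3, 0)
  6P = (4, 7)
  7P = (6, 15)
  8P = (16, 19)
  ... (continuing to 10P)
  10P = O

ord(P) = 10


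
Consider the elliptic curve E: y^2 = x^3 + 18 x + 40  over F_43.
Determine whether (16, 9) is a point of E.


Check whether y^2 = x^3 + 18 x + 40 (mod 43) for (x, y) = (16, 9).
LHS: y^2 = 9^2 mod 43 = 38
RHS: x^3 + 18 x + 40 = 16^3 + 18*16 + 40 mod 43 = 38
LHS = RHS

Yes, on the curve


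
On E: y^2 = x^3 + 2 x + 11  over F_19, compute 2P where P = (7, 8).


Doubling: s = (3 x1^2 + a) / (2 y1)
s = (3*7^2 + 2) / (2*8) mod 19 = 1
x3 = s^2 - 2 x1 mod 19 = 1^2 - 2*7 = 6
y3 = s (x1 - x3) - y1 mod 19 = 1 * (7 - 6) - 8 = 12

2P = (6, 12)


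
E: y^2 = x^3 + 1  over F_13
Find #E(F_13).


For each x in F_13, count y with y^2 = x^3 + 0 x + 1 mod 13:
  x = 0: RHS = 1, y in [1, 12]  -> 2 point(s)
  x = 2: RHS = 9, y in [3, 10]  -> 2 point(s)
  x = 4: RHS = 0, y in [0]  -> 1 point(s)
  x = 5: RHS = 9, y in [3, 10]  -> 2 point(s)
  x = 6: RHS = 9, y in [3, 10]  -> 2 point(s)
  x = 10: RHS = 0, y in [0]  -> 1 point(s)
  x = 12: RHS = 0, y in [0]  -> 1 point(s)
Affine points: 11. Add the point at infinity: total = 12.

#E(F_13) = 12


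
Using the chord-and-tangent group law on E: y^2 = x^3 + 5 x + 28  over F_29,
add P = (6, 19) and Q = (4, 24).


P != Q, so use the chord formula.
s = (y2 - y1) / (x2 - x1) = (5) / (27) mod 29 = 12
x3 = s^2 - x1 - x2 mod 29 = 12^2 - 6 - 4 = 18
y3 = s (x1 - x3) - y1 mod 29 = 12 * (6 - 18) - 19 = 11

P + Q = (18, 11)


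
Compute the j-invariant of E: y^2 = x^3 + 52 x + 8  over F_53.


Delta = -16(4 a^3 + 27 b^2) mod 53 = 29
-1728 * (4 a)^3 = -1728 * (4*52)^3 mod 53 = 34
j = 34 * 29^(-1) mod 53 = 3

j = 3 (mod 53)


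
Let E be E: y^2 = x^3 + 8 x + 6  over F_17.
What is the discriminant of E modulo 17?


4 a^3 + 27 b^2 = 4*8^3 + 27*6^2 = 2048 + 972 = 3020
Delta = -16 * (3020) = -48320
Delta mod 17 = 11

Delta = 11 (mod 17)


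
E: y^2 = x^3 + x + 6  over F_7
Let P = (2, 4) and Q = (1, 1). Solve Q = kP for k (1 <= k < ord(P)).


Enumerate multiples of P until we hit Q = (1, 1):
  1P = (2, 4)
  2P = (4, 5)
  3P = (3, 6)
  4P = (6, 2)
  5P = (1, 6)
  6P = (1, 1)
Match found at i = 6.

k = 6


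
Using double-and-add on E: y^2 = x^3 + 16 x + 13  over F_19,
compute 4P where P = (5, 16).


k = 4 = 100_2 (binary, LSB first: 001)
Double-and-add from P = (5, 16):
  bit 0 = 0: acc unchanged = O
  bit 1 = 0: acc unchanged = O
  bit 2 = 1: acc = O + (17, 7) = (17, 7)

4P = (17, 7)


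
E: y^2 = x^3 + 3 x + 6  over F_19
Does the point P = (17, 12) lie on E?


Check whether y^2 = x^3 + 3 x + 6 (mod 19) for (x, y) = (17, 12).
LHS: y^2 = 12^2 mod 19 = 11
RHS: x^3 + 3 x + 6 = 17^3 + 3*17 + 6 mod 19 = 11
LHS = RHS

Yes, on the curve


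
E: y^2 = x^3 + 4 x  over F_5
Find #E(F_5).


For each x in F_5, count y with y^2 = x^3 + 4 x + 0 mod 5:
  x = 0: RHS = 0, y in [0]  -> 1 point(s)
  x = 1: RHS = 0, y in [0]  -> 1 point(s)
  x = 2: RHS = 1, y in [1, 4]  -> 2 point(s)
  x = 3: RHS = 4, y in [2, 3]  -> 2 point(s)
  x = 4: RHS = 0, y in [0]  -> 1 point(s)
Affine points: 7. Add the point at infinity: total = 8.

#E(F_5) = 8


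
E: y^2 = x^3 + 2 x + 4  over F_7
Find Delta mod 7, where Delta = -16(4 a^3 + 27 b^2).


4 a^3 + 27 b^2 = 4*2^3 + 27*4^2 = 32 + 432 = 464
Delta = -16 * (464) = -7424
Delta mod 7 = 3

Delta = 3 (mod 7)


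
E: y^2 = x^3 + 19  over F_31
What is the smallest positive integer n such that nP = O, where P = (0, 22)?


Compute successive multiples of P until we hit O:
  1P = (0, 22)
  2P = (0, 9)
  3P = O

ord(P) = 3


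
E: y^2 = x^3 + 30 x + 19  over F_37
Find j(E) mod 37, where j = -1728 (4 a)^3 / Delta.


Delta = -16(4 a^3 + 27 b^2) mod 37 = 14
-1728 * (4 a)^3 = -1728 * (4*30)^3 mod 37 = 27
j = 27 * 14^(-1) mod 37 = 31

j = 31 (mod 37)


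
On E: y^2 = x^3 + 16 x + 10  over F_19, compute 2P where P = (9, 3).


Doubling: s = (3 x1^2 + a) / (2 y1)
s = (3*9^2 + 16) / (2*3) mod 19 = 2
x3 = s^2 - 2 x1 mod 19 = 2^2 - 2*9 = 5
y3 = s (x1 - x3) - y1 mod 19 = 2 * (9 - 5) - 3 = 5

2P = (5, 5)


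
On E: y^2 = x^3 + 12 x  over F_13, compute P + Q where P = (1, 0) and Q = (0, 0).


P != Q, so use the chord formula.
s = (y2 - y1) / (x2 - x1) = (0) / (12) mod 13 = 0
x3 = s^2 - x1 - x2 mod 13 = 0^2 - 1 - 0 = 12
y3 = s (x1 - x3) - y1 mod 13 = 0 * (1 - 12) - 0 = 0

P + Q = (12, 0)


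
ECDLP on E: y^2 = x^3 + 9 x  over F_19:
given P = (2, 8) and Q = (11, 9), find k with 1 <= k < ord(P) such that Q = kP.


Enumerate multiples of P until we hit Q = (11, 9):
  1P = (2, 8)
  2P = (7, 8)
  3P = (10, 11)
  4P = (11, 10)
  5P = (3, 15)
  6P = (6, 2)
  7P = (18, 16)
  8P = (4, 10)
  9P = (14, 18)
  10P = (0, 0)
  11P = (14, 1)
  12P = (4, 9)
  13P = (18, 3)
  14P = (6, 17)
  15P = (3, 4)
  16P = (11, 9)
Match found at i = 16.

k = 16


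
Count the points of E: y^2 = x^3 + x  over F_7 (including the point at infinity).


For each x in F_7, count y with y^2 = x^3 + 1 x + 0 mod 7:
  x = 0: RHS = 0, y in [0]  -> 1 point(s)
  x = 1: RHS = 2, y in [3, 4]  -> 2 point(s)
  x = 3: RHS = 2, y in [3, 4]  -> 2 point(s)
  x = 5: RHS = 4, y in [2, 5]  -> 2 point(s)
Affine points: 7. Add the point at infinity: total = 8.

#E(F_7) = 8


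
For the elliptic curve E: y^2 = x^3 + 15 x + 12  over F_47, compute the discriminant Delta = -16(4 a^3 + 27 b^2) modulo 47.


4 a^3 + 27 b^2 = 4*15^3 + 27*12^2 = 13500 + 3888 = 17388
Delta = -16 * (17388) = -278208
Delta mod 47 = 32

Delta = 32 (mod 47)


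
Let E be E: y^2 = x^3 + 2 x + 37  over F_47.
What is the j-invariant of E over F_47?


Delta = -16(4 a^3 + 27 b^2) mod 47 = 45
-1728 * (4 a)^3 = -1728 * (4*2)^3 mod 47 = 39
j = 39 * 45^(-1) mod 47 = 4

j = 4 (mod 47)


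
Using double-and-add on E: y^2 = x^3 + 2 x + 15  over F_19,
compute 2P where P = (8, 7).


k = 2 = 10_2 (binary, LSB first: 01)
Double-and-add from P = (8, 7):
  bit 0 = 0: acc unchanged = O
  bit 1 = 1: acc = O + (12, 0) = (12, 0)

2P = (12, 0)


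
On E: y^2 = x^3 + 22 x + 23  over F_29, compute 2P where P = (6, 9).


Doubling: s = (3 x1^2 + a) / (2 y1)
s = (3*6^2 + 22) / (2*9) mod 29 = 4
x3 = s^2 - 2 x1 mod 29 = 4^2 - 2*6 = 4
y3 = s (x1 - x3) - y1 mod 29 = 4 * (6 - 4) - 9 = 28

2P = (4, 28)


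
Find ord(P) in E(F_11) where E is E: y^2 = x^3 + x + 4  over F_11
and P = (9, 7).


Compute successive multiples of P until we hit O:
  1P = (9, 7)
  2P = (2, 5)
  3P = (3, 1)
  4P = (0, 2)
  5P = (0, 9)
  6P = (3, 10)
  7P = (2, 6)
  8P = (9, 4)
  ... (continuing to 9P)
  9P = O

ord(P) = 9


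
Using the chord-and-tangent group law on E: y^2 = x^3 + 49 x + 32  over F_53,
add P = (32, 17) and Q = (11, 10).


P != Q, so use the chord formula.
s = (y2 - y1) / (x2 - x1) = (46) / (32) mod 53 = 18
x3 = s^2 - x1 - x2 mod 53 = 18^2 - 32 - 11 = 16
y3 = s (x1 - x3) - y1 mod 53 = 18 * (32 - 16) - 17 = 6

P + Q = (16, 6)


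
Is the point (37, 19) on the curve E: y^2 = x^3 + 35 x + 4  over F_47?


Check whether y^2 = x^3 + 35 x + 4 (mod 47) for (x, y) = (37, 19).
LHS: y^2 = 19^2 mod 47 = 32
RHS: x^3 + 35 x + 4 = 37^3 + 35*37 + 4 mod 47 = 17
LHS != RHS

No, not on the curve


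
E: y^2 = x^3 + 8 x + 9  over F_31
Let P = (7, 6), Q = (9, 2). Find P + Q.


P != Q, so use the chord formula.
s = (y2 - y1) / (x2 - x1) = (27) / (2) mod 31 = 29
x3 = s^2 - x1 - x2 mod 31 = 29^2 - 7 - 9 = 19
y3 = s (x1 - x3) - y1 mod 31 = 29 * (7 - 19) - 6 = 18

P + Q = (19, 18)


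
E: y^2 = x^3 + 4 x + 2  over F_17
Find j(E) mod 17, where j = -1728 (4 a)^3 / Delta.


Delta = -16(4 a^3 + 27 b^2) mod 17 = 7
-1728 * (4 a)^3 = -1728 * (4*4)^3 mod 17 = 11
j = 11 * 7^(-1) mod 17 = 4

j = 4 (mod 17)


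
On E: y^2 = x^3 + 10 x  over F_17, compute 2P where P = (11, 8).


k = 2 = 10_2 (binary, LSB first: 01)
Double-and-add from P = (11, 8):
  bit 0 = 0: acc unchanged = O
  bit 1 = 1: acc = O + (13, 7) = (13, 7)

2P = (13, 7)


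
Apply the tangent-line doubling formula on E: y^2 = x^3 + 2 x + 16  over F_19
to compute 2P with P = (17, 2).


Doubling: s = (3 x1^2 + a) / (2 y1)
s = (3*17^2 + 2) / (2*2) mod 19 = 13
x3 = s^2 - 2 x1 mod 19 = 13^2 - 2*17 = 2
y3 = s (x1 - x3) - y1 mod 19 = 13 * (17 - 2) - 2 = 3

2P = (2, 3)
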